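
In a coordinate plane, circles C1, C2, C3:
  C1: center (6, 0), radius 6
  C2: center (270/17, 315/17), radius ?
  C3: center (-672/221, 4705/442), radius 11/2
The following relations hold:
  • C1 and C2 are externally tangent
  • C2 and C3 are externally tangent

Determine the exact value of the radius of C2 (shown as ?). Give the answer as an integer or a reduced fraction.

1. [ext C1·C2]  r_C2² + 12r_C2 − 405 = 0  ⇒  r_C2 = 15 (r>0 drops 1)
2. [ext C2·C3]  r_C2² + 11r_C2 − 390 = 0  ⇒  r_C2 = 15 (r>0 drops 1)

15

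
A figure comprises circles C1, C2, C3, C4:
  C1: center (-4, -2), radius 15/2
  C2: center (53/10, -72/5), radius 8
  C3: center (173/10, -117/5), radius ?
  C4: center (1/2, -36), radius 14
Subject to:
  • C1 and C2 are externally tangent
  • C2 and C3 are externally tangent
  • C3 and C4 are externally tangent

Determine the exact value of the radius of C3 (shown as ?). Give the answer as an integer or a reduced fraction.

1. [ext C2·C3]  r_C3² + 16r_C3 − 161 = 0  ⇒  r_C3 = 7 (r>0 drops 1)
2. [ext C3·C4]  r_C3² + 28r_C3 − 245 = 0  ⇒  r_C3 = 7 (r>0 drops 1)

7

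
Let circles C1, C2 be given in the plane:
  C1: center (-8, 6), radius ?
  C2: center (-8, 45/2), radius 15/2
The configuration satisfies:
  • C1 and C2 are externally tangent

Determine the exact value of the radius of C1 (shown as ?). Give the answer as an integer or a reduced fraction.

1. [ext C1·C2]  r_C1² + 15r_C1 − 216 = 0  ⇒  r_C1 = 9 (r>0 drops 1)

9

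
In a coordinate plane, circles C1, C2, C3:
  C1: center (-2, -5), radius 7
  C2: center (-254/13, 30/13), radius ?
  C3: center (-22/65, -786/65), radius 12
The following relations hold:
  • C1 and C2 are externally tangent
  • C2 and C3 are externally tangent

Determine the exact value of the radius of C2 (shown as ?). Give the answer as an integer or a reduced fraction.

1. [ext C1·C2]  r_C2² + 14r_C2 − 312 = 0  ⇒  r_C2 = 12 (r>0 drops 1)
2. [ext C2·C3]  r_C2² + 24r_C2 − 432 = 0  ⇒  r_C2 = 12 (r>0 drops 1)

12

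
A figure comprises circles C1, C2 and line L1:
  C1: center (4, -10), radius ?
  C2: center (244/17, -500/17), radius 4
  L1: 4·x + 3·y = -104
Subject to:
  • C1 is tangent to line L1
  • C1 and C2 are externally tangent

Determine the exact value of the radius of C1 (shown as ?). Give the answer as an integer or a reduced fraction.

1. [C1‖L1]  r_C1² − 324 = 0  ⇒  r_C1 = 18 (r>0 drops 1)
2. [ext C1·C2]  r_C1² + 8r_C1 − 468 = 0  ⇒  r_C1 = 18 (r>0 drops 1)

18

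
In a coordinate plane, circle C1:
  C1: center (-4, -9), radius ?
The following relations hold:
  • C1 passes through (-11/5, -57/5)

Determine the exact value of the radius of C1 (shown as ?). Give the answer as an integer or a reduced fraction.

3

1. [C1∋P]  r_C1² − 9 = 0  ⇒  r_C1 = 3 (r>0 drops 1)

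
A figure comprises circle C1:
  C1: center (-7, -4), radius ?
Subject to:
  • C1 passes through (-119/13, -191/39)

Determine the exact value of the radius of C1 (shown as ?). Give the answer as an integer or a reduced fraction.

7/3

1. [C1∋P]  r_C1² − 49/9 = 0  ⇒  r_C1 = 7/3 (r>0 drops 1)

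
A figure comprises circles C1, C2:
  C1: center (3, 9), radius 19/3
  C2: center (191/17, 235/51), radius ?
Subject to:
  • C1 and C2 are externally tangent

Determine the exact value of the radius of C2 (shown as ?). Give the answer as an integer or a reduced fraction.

1. [ext C1·C2]  r_C2² + (38/3)r_C2 − 47 = 0  ⇒  r_C2 = 3 (r>0 drops 1)

3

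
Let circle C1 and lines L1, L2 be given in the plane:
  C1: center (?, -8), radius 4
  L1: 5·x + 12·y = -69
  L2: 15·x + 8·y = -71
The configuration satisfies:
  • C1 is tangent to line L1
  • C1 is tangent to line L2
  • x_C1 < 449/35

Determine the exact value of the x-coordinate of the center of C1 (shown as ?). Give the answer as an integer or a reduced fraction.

-5

1. [C1‖L1]  x_C1² − (54/5)x_C1 − 79 = 0  ⇒  x_C1 = -5 or 79/5
2. [C1‖L2]  x_C1² + (14/15)x_C1 − 61/3 = 0  ⇒  x_C1 = -5 or 61/15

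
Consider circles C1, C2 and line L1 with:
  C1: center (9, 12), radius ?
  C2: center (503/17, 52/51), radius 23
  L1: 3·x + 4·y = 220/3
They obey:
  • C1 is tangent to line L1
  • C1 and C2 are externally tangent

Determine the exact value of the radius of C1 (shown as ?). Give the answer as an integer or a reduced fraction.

1. [C1‖L1]  r_C1² − 1/9 = 0  ⇒  r_C1 = 1/3 (r>0 drops 1)
2. [ext C1·C2]  r_C1² + 46r_C1 − 139/9 = 0  ⇒  r_C1 = 1/3 (r>0 drops 1)

1/3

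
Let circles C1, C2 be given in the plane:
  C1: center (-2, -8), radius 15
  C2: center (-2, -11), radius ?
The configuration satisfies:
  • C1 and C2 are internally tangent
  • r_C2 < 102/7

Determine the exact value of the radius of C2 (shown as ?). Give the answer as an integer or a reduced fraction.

1. [int C1,C2]  r_C2² − 30r_C2 + 216 = 0  ⇒  r_C2 = 12 or 18
2. given r_C2 < 102/7: keep 12

12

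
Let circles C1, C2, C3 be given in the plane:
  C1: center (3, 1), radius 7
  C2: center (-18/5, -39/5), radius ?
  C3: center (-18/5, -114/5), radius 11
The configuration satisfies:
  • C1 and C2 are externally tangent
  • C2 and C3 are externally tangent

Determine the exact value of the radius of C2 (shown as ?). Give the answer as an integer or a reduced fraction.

1. [ext C1·C2]  r_C2² + 14r_C2 − 72 = 0  ⇒  r_C2 = 4 (r>0 drops 1)
2. [ext C2·C3]  r_C2² + 22r_C2 − 104 = 0  ⇒  r_C2 = 4 (r>0 drops 1)

4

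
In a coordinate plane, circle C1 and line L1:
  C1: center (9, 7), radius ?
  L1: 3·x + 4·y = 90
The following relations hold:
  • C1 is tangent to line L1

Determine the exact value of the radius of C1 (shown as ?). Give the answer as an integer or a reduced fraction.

7

1. [C1‖L1]  r_C1² − 49 = 0  ⇒  r_C1 = 7 (r>0 drops 1)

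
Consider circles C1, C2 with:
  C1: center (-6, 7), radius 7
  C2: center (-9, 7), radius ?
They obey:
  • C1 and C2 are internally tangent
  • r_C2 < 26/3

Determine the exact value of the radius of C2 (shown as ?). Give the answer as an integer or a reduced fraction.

1. [int C1,C2]  r_C2² − 14r_C2 + 40 = 0  ⇒  r_C2 = 4 or 10
2. given r_C2 < 26/3: keep 4

4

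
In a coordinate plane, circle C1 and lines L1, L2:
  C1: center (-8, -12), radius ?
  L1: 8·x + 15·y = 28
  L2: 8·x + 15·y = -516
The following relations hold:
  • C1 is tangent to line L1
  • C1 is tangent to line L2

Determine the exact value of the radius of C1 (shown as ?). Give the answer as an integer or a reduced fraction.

16

1. [C1‖L1]  r_C1² − 256 = 0  ⇒  r_C1 = 16 (r>0 drops 1)
2. [C1‖L2]  r_C1² − 256 = 0  ⇒  r_C1 = 16 (r>0 drops 1)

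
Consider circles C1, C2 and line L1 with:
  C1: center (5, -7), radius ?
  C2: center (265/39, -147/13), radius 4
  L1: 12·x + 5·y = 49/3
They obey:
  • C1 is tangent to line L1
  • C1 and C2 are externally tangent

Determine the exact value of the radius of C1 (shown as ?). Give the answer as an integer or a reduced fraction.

1. [C1‖L1]  r_C1² − 4/9 = 0  ⇒  r_C1 = 2/3 (r>0 drops 1)
2. [ext C1·C2]  r_C1² + 8r_C1 − 52/9 = 0  ⇒  r_C1 = 2/3 (r>0 drops 1)

2/3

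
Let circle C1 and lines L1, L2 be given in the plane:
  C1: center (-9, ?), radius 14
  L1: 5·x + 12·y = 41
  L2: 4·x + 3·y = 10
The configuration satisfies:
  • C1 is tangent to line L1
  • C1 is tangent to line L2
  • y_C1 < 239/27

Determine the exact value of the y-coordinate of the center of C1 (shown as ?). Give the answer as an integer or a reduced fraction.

1. [C1‖L1]  y_C1² − (43/3)y_C1 − 536/3 = 0  ⇒  y_C1 = -8 or 67/3
2. [C1‖L2]  y_C1² − (92/3)y_C1 − 928/3 = 0  ⇒  y_C1 = -8 or 116/3

-8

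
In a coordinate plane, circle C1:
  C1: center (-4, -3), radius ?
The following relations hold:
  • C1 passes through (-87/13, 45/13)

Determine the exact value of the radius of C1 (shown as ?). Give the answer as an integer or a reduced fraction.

1. [C1∋P]  r_C1² − 49 = 0  ⇒  r_C1 = 7 (r>0 drops 1)

7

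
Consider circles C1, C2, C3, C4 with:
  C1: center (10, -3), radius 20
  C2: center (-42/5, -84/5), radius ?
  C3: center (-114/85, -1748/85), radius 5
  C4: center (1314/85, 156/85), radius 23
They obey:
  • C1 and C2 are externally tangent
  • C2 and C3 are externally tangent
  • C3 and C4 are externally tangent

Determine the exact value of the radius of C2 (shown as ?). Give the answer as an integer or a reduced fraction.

3

1. [ext C1·C2]  r_C2² + 40r_C2 − 129 = 0  ⇒  r_C2 = 3 (r>0 drops 1)
2. [ext C2·C3]  r_C2² + 10r_C2 − 39 = 0  ⇒  r_C2 = 3 (r>0 drops 1)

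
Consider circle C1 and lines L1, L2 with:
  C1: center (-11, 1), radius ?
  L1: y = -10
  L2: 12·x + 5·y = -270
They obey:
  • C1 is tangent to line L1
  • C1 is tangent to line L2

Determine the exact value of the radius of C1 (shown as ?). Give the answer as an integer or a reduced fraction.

11

1. [C1‖L1]  r_C1² − 121 = 0  ⇒  r_C1 = 11 (r>0 drops 1)
2. [C1‖L2]  r_C1² − 121 = 0  ⇒  r_C1 = 11 (r>0 drops 1)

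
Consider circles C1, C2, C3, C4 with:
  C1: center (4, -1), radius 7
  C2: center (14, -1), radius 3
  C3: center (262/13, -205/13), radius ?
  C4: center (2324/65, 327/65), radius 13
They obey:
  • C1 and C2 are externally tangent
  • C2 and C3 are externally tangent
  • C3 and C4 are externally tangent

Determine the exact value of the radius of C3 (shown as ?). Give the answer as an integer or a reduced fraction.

1. [ext C2·C3]  r_C3² + 6r_C3 − 247 = 0  ⇒  r_C3 = 13 (r>0 drops 1)
2. [ext C3·C4]  r_C3² + 26r_C3 − 507 = 0  ⇒  r_C3 = 13 (r>0 drops 1)

13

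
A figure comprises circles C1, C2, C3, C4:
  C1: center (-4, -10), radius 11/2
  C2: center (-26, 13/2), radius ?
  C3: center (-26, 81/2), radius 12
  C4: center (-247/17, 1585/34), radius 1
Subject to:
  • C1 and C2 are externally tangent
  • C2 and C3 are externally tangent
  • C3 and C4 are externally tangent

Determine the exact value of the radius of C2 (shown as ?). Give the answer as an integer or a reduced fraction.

22

1. [ext C1·C2]  r_C2² + 11r_C2 − 726 = 0  ⇒  r_C2 = 22 (r>0 drops 1)
2. [ext C2·C3]  r_C2² + 24r_C2 − 1012 = 0  ⇒  r_C2 = 22 (r>0 drops 1)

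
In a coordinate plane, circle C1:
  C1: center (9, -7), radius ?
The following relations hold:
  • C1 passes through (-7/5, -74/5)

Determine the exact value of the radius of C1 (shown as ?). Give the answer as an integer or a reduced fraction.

1. [C1∋P]  r_C1² − 169 = 0  ⇒  r_C1 = 13 (r>0 drops 1)

13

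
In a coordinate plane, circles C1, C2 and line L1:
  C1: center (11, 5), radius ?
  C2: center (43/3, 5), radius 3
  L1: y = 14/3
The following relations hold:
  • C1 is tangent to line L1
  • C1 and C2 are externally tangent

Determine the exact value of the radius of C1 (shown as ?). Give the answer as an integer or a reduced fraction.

1/3

1. [C1‖L1]  r_C1² − 1/9 = 0  ⇒  r_C1 = 1/3 (r>0 drops 1)
2. [ext C1·C2]  r_C1² + 6r_C1 − 19/9 = 0  ⇒  r_C1 = 1/3 (r>0 drops 1)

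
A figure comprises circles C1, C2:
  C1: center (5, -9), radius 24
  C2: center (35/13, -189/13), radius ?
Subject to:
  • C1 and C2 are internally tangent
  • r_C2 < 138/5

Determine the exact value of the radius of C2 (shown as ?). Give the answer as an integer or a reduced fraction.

18

1. [int C1,C2]  r_C2² − 48r_C2 + 540 = 0  ⇒  r_C2 = 18 or 30
2. given r_C2 < 138/5: keep 18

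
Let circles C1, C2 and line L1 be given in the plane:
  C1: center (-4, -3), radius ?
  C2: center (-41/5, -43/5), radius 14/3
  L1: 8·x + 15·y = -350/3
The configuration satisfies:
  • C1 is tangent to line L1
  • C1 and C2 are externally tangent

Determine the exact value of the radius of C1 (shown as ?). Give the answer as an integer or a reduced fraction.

1. [C1‖L1]  r_C1² − 49/9 = 0  ⇒  r_C1 = 7/3 (r>0 drops 1)
2. [ext C1·C2]  r_C1² + (28/3)r_C1 − 245/9 = 0  ⇒  r_C1 = 7/3 (r>0 drops 1)

7/3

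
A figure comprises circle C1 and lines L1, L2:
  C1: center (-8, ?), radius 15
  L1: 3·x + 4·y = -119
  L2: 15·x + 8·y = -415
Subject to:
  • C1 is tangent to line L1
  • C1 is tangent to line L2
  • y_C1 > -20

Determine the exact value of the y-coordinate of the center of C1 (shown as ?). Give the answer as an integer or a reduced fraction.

-5

1. [C1‖L1]  y_C1² + (95/2)y_C1 + 425/2 = 0  ⇒  y_C1 = -85/2 or -5
2. [C1‖L2]  y_C1² + (295/4)y_C1 + 1375/4 = 0  ⇒  y_C1 = -275/4 or -5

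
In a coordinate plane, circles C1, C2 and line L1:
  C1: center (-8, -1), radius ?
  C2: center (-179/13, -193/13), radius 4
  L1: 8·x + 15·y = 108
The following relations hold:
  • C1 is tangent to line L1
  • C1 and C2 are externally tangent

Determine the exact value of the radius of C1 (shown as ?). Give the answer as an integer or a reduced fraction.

11

1. [C1‖L1]  r_C1² − 121 = 0  ⇒  r_C1 = 11 (r>0 drops 1)
2. [ext C1·C2]  r_C1² + 8r_C1 − 209 = 0  ⇒  r_C1 = 11 (r>0 drops 1)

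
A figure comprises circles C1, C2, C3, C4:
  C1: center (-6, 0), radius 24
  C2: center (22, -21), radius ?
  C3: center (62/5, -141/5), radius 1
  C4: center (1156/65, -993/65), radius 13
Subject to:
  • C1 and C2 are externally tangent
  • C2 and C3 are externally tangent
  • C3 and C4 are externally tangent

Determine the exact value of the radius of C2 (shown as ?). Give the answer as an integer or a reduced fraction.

1. [ext C1·C2]  r_C2² + 48r_C2 − 649 = 0  ⇒  r_C2 = 11 (r>0 drops 1)
2. [ext C2·C3]  r_C2² + 2r_C2 − 143 = 0  ⇒  r_C2 = 11 (r>0 drops 1)

11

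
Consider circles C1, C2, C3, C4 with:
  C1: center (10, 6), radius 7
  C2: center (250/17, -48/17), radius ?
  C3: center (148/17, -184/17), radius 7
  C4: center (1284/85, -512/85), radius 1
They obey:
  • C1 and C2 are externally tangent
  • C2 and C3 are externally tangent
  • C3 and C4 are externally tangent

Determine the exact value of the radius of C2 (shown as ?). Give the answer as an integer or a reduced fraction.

1. [ext C1·C2]  r_C2² + 14r_C2 − 51 = 0  ⇒  r_C2 = 3 (r>0 drops 1)
2. [ext C2·C3]  r_C2² + 14r_C2 − 51 = 0  ⇒  r_C2 = 3 (r>0 drops 1)

3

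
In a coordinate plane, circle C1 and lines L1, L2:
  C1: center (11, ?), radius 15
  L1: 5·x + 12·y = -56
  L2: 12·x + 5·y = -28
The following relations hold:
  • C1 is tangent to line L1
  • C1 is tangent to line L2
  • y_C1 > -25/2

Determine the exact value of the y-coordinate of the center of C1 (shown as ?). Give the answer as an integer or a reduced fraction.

7

1. [C1‖L1]  y_C1² + (37/2)y_C1 − 357/2 = 0  ⇒  y_C1 = -51/2 or 7
2. [C1‖L2]  y_C1² + 64y_C1 − 497 = 0  ⇒  y_C1 = -71 or 7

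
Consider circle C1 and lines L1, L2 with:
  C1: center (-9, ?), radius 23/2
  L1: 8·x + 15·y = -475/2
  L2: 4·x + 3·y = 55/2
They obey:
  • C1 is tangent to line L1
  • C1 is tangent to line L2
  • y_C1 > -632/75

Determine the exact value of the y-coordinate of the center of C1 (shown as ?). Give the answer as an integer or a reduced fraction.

1. [C1‖L1]  y_C1² + (331/15)y_C1 − 722/15 = 0  ⇒  y_C1 = -361/15 or 2
2. [C1‖L2]  y_C1² − (127/3)y_C1 + 242/3 = 0  ⇒  y_C1 = 2 or 121/3

2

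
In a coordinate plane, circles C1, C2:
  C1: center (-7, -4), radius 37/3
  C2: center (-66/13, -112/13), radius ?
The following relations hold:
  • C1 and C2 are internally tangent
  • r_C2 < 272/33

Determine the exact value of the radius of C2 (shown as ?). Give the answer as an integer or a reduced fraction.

22/3

1. [int C1,C2]  r_C2² − (74/3)r_C2 + 1144/9 = 0  ⇒  r_C2 = 22/3 or 52/3
2. given r_C2 < 272/33: keep 22/3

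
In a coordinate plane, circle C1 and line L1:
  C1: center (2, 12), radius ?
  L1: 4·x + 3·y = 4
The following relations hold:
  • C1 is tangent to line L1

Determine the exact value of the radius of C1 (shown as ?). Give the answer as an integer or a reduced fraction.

1. [C1‖L1]  r_C1² − 64 = 0  ⇒  r_C1 = 8 (r>0 drops 1)

8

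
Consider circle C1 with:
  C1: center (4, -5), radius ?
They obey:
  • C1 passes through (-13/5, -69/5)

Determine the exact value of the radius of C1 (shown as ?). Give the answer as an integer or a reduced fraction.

1. [C1∋P]  r_C1² − 121 = 0  ⇒  r_C1 = 11 (r>0 drops 1)

11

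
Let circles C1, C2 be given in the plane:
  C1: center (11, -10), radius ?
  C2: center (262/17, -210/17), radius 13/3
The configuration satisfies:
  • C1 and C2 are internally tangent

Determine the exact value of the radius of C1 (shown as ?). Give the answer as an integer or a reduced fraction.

28/3

1. [int C1,C2]  r_C1² − (26/3)r_C1 − 56/9 = 0  ⇒  r_C1 = 28/3 (r>0 drops 1)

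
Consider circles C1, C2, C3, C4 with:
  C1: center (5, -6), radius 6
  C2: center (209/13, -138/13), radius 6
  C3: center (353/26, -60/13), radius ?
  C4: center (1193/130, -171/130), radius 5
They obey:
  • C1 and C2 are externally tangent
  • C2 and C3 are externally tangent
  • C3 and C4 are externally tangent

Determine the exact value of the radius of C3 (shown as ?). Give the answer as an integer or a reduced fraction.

1/2

1. [ext C2·C3]  r_C3² + 12r_C3 − 25/4 = 0  ⇒  r_C3 = 1/2 (r>0 drops 1)
2. [ext C3·C4]  r_C3² + 10r_C3 − 21/4 = 0  ⇒  r_C3 = 1/2 (r>0 drops 1)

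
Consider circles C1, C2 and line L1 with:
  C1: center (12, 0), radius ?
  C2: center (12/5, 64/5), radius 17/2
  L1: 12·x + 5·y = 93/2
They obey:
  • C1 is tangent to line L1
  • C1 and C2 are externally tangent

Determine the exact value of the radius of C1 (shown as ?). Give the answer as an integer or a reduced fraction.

1. [C1‖L1]  r_C1² − 225/4 = 0  ⇒  r_C1 = 15/2 (r>0 drops 1)
2. [ext C1·C2]  r_C1² + 17r_C1 − 735/4 = 0  ⇒  r_C1 = 15/2 (r>0 drops 1)

15/2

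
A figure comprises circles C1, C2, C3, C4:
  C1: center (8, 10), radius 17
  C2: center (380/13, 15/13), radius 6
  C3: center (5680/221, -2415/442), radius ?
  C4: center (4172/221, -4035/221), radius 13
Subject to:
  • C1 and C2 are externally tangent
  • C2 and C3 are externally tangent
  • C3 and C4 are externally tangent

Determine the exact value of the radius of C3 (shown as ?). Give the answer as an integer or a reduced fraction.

3/2

1. [ext C2·C3]  r_C3² + 12r_C3 − 81/4 = 0  ⇒  r_C3 = 3/2 (r>0 drops 1)
2. [ext C3·C4]  r_C3² + 26r_C3 − 165/4 = 0  ⇒  r_C3 = 3/2 (r>0 drops 1)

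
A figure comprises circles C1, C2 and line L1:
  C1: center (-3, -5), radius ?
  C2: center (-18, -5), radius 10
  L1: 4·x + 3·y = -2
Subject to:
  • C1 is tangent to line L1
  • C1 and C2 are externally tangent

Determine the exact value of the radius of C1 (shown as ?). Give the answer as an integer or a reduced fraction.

1. [C1‖L1]  r_C1² − 25 = 0  ⇒  r_C1 = 5 (r>0 drops 1)
2. [ext C1·C2]  r_C1² + 20r_C1 − 125 = 0  ⇒  r_C1 = 5 (r>0 drops 1)

5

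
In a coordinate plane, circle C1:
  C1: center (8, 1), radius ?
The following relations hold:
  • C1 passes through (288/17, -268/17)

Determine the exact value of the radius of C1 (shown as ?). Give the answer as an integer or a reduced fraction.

1. [C1∋P]  r_C1² − 361 = 0  ⇒  r_C1 = 19 (r>0 drops 1)

19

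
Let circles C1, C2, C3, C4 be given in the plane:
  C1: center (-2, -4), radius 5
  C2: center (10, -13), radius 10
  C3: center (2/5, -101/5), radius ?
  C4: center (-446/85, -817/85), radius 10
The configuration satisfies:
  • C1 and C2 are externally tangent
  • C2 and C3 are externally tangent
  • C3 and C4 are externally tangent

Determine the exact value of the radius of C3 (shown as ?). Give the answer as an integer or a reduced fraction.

2

1. [ext C2·C3]  r_C3² + 20r_C3 − 44 = 0  ⇒  r_C3 = 2 (r>0 drops 1)
2. [ext C3·C4]  r_C3² + 20r_C3 − 44 = 0  ⇒  r_C3 = 2 (r>0 drops 1)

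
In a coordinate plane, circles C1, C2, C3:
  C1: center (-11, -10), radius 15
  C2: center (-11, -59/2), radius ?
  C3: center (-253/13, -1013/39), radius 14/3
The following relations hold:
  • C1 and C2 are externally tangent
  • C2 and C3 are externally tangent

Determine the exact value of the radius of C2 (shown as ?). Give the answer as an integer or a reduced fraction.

9/2

1. [ext C1·C2]  r_C2² + 30r_C2 − 621/4 = 0  ⇒  r_C2 = 9/2 (r>0 drops 1)
2. [ext C2·C3]  r_C2² + (28/3)r_C2 − 249/4 = 0  ⇒  r_C2 = 9/2 (r>0 drops 1)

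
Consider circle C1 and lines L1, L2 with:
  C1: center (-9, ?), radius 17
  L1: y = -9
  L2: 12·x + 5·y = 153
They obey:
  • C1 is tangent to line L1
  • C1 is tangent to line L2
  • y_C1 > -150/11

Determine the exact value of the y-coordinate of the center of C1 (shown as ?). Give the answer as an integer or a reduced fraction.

1. [C1‖L1]  y_C1² + 18y_C1 − 208 = 0  ⇒  y_C1 = -26 or 8
2. [C1‖L2]  y_C1² − (522/5)y_C1 + 3856/5 = 0  ⇒  y_C1 = 8 or 482/5

8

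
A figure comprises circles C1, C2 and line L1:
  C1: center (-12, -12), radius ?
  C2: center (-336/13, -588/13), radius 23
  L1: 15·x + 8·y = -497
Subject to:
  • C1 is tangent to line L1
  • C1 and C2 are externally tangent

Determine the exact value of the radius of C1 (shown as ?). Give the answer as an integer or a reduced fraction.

13

1. [C1‖L1]  r_C1² − 169 = 0  ⇒  r_C1 = 13 (r>0 drops 1)
2. [ext C1·C2]  r_C1² + 46r_C1 − 767 = 0  ⇒  r_C1 = 13 (r>0 drops 1)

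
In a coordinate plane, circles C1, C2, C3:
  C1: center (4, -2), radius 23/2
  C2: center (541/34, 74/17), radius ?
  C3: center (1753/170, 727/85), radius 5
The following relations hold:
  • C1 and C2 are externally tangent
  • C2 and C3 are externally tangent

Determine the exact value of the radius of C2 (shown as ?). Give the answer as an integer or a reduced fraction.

2

1. [ext C1·C2]  r_C2² + 23r_C2 − 50 = 0  ⇒  r_C2 = 2 (r>0 drops 1)
2. [ext C2·C3]  r_C2² + 10r_C2 − 24 = 0  ⇒  r_C2 = 2 (r>0 drops 1)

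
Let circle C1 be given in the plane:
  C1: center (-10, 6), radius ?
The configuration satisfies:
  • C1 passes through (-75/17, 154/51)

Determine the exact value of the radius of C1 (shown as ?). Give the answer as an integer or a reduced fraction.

19/3

1. [C1∋P]  r_C1² − 361/9 = 0  ⇒  r_C1 = 19/3 (r>0 drops 1)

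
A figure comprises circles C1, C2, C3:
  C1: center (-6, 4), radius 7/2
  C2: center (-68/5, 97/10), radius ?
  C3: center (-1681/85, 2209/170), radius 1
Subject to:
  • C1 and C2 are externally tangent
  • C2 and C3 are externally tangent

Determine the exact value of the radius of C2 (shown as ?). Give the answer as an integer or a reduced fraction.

6

1. [ext C1·C2]  r_C2² + 7r_C2 − 78 = 0  ⇒  r_C2 = 6 (r>0 drops 1)
2. [ext C2·C3]  r_C2² + 2r_C2 − 48 = 0  ⇒  r_C2 = 6 (r>0 drops 1)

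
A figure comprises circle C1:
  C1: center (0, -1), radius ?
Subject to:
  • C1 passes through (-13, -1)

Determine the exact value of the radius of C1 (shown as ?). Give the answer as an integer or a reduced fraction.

13

1. [C1∋P]  r_C1² − 169 = 0  ⇒  r_C1 = 13 (r>0 drops 1)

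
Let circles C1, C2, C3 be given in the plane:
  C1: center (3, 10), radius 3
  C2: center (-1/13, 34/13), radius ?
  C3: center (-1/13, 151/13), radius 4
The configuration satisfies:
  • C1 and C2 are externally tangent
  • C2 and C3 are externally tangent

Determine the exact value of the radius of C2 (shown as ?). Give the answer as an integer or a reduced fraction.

1. [ext C1·C2]  r_C2² + 6r_C2 − 55 = 0  ⇒  r_C2 = 5 (r>0 drops 1)
2. [ext C2·C3]  r_C2² + 8r_C2 − 65 = 0  ⇒  r_C2 = 5 (r>0 drops 1)

5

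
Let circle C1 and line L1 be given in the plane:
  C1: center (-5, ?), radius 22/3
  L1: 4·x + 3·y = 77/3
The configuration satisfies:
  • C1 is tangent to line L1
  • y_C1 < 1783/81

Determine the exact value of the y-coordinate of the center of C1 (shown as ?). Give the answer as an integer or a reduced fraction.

1. [C1‖L1]  y_C1² − (274/9)y_C1 + 247/3 = 0  ⇒  y_C1 = 3 or 247/9
2. given y_C1 < 1783/81: keep 3

3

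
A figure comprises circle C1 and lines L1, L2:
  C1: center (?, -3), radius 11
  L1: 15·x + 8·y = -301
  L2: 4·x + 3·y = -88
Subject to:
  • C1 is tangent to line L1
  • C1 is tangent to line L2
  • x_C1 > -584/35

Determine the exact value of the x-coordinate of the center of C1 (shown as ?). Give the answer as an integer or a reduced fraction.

-6

1. [C1‖L1]  x_C1² + (554/15)x_C1 + 928/5 = 0  ⇒  x_C1 = -464/15 or -6
2. [C1‖L2]  x_C1² + (79/2)x_C1 + 201 = 0  ⇒  x_C1 = -67/2 or -6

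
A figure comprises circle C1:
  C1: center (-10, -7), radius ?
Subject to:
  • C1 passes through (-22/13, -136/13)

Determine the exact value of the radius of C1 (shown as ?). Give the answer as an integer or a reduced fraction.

1. [C1∋P]  r_C1² − 81 = 0  ⇒  r_C1 = 9 (r>0 drops 1)

9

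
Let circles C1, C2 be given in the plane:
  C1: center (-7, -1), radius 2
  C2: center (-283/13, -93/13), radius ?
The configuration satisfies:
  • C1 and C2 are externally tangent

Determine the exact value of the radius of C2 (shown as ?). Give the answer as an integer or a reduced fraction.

1. [ext C1·C2]  r_C2² + 4r_C2 − 252 = 0  ⇒  r_C2 = 14 (r>0 drops 1)

14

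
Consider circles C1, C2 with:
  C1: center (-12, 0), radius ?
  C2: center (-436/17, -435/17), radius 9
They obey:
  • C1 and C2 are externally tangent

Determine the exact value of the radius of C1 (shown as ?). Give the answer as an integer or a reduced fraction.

1. [ext C1·C2]  r_C1² + 18r_C1 − 760 = 0  ⇒  r_C1 = 20 (r>0 drops 1)

20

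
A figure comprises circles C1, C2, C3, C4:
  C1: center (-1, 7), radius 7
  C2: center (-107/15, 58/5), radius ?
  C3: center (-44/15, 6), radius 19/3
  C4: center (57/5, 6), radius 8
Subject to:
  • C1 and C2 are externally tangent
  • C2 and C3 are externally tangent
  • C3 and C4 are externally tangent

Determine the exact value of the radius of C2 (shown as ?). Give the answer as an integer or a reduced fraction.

2/3

1. [ext C1·C2]  r_C2² + 14r_C2 − 88/9 = 0  ⇒  r_C2 = 2/3 (r>0 drops 1)
2. [ext C2·C3]  r_C2² + (38/3)r_C2 − 80/9 = 0  ⇒  r_C2 = 2/3 (r>0 drops 1)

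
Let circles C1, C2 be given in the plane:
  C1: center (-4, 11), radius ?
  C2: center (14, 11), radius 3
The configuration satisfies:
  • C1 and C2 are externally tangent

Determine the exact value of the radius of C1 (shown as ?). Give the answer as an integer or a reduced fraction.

1. [ext C1·C2]  r_C1² + 6r_C1 − 315 = 0  ⇒  r_C1 = 15 (r>0 drops 1)

15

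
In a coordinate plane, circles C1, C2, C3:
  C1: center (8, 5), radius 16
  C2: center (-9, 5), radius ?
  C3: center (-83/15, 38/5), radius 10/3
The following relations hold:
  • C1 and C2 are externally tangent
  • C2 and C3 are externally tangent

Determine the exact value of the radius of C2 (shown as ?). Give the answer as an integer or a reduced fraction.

1. [ext C1·C2]  r_C2² + 32r_C2 − 33 = 0  ⇒  r_C2 = 1 (r>0 drops 1)
2. [ext C2·C3]  r_C2² + (20/3)r_C2 − 23/3 = 0  ⇒  r_C2 = 1 (r>0 drops 1)

1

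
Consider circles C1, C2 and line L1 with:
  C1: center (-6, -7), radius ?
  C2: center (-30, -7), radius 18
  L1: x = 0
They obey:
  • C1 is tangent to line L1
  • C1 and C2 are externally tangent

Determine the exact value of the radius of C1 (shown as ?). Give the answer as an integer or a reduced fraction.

6

1. [C1‖L1]  r_C1² − 36 = 0  ⇒  r_C1 = 6 (r>0 drops 1)
2. [ext C1·C2]  r_C1² + 36r_C1 − 252 = 0  ⇒  r_C1 = 6 (r>0 drops 1)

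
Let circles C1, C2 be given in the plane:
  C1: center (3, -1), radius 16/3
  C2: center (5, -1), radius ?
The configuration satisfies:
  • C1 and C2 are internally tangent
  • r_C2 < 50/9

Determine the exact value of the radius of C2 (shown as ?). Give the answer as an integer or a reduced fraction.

1. [int C1,C2]  r_C2² − (32/3)r_C2 + 220/9 = 0  ⇒  r_C2 = 10/3 or 22/3
2. given r_C2 < 50/9: keep 10/3

10/3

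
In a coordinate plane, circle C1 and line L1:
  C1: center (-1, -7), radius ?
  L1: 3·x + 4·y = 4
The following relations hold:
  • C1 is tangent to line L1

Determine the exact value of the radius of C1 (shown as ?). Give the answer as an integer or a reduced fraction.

7

1. [C1‖L1]  r_C1² − 49 = 0  ⇒  r_C1 = 7 (r>0 drops 1)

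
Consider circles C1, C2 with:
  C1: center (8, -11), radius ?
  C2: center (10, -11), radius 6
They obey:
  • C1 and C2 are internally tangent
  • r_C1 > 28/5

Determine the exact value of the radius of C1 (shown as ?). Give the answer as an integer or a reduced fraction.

8

1. [int C1,C2]  r_C1² − 12r_C1 + 32 = 0  ⇒  r_C1 = 4 or 8
2. given r_C1 > 28/5: keep 8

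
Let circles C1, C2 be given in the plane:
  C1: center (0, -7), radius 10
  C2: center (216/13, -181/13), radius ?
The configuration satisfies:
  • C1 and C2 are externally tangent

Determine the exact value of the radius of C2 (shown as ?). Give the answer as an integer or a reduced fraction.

8

1. [ext C1·C2]  r_C2² + 20r_C2 − 224 = 0  ⇒  r_C2 = 8 (r>0 drops 1)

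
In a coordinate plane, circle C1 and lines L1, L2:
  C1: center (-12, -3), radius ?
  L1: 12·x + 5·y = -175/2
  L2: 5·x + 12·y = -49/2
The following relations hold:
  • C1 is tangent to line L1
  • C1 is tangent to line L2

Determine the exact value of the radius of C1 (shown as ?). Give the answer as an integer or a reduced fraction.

1. [C1‖L1]  r_C1² − 121/4 = 0  ⇒  r_C1 = 11/2 (r>0 drops 1)
2. [C1‖L2]  r_C1² − 121/4 = 0  ⇒  r_C1 = 11/2 (r>0 drops 1)

11/2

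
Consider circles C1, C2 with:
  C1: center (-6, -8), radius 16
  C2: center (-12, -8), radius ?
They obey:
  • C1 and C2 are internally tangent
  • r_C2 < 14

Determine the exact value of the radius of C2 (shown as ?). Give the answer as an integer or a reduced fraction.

1. [int C1,C2]  r_C2² − 32r_C2 + 220 = 0  ⇒  r_C2 = 10 or 22
2. given r_C2 < 14: keep 10

10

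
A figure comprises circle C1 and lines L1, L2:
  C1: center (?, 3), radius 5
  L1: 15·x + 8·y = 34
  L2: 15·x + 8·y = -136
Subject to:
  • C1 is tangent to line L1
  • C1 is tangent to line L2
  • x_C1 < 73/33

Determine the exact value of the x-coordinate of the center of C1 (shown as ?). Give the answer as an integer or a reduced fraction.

-5

1. [C1‖L1]  x_C1² − (4/3)x_C1 − 95/3 = 0  ⇒  x_C1 = -5 or 19/3
2. [C1‖L2]  x_C1² + (64/3)x_C1 + 245/3 = 0  ⇒  x_C1 = -49/3 or -5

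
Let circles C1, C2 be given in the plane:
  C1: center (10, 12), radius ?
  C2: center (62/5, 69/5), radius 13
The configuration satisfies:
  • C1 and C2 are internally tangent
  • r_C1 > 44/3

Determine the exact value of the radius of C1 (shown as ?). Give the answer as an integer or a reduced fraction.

1. [int C1,C2]  r_C1² − 26r_C1 + 160 = 0  ⇒  r_C1 = 10 or 16
2. given r_C1 > 44/3: keep 16

16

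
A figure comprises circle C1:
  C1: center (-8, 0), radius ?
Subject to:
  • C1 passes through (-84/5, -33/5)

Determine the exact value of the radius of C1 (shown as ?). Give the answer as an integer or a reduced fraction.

11

1. [C1∋P]  r_C1² − 121 = 0  ⇒  r_C1 = 11 (r>0 drops 1)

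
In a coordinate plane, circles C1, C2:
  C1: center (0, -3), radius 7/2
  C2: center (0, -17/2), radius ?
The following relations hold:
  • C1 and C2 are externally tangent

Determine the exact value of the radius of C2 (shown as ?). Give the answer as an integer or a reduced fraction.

2

1. [ext C1·C2]  r_C2² + 7r_C2 − 18 = 0  ⇒  r_C2 = 2 (r>0 drops 1)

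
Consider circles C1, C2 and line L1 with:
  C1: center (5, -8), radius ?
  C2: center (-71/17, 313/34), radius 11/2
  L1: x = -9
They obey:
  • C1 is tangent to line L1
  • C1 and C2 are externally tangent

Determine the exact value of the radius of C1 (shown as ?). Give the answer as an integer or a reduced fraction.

1. [C1‖L1]  r_C1² − 196 = 0  ⇒  r_C1 = 14 (r>0 drops 1)
2. [ext C1·C2]  r_C1² + 11r_C1 − 350 = 0  ⇒  r_C1 = 14 (r>0 drops 1)

14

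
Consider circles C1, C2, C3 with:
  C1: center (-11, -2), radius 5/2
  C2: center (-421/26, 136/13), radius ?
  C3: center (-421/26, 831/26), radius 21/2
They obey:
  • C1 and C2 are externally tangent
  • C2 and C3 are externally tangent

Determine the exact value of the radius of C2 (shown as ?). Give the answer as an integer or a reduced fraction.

11

1. [ext C1·C2]  r_C2² + 5r_C2 − 176 = 0  ⇒  r_C2 = 11 (r>0 drops 1)
2. [ext C2·C3]  r_C2² + 21r_C2 − 352 = 0  ⇒  r_C2 = 11 (r>0 drops 1)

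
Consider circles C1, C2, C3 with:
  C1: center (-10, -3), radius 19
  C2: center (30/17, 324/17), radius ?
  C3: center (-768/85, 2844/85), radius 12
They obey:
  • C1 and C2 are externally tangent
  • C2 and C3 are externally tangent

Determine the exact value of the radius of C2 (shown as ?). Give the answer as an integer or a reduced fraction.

1. [ext C1·C2]  r_C2² + 38r_C2 − 264 = 0  ⇒  r_C2 = 6 (r>0 drops 1)
2. [ext C2·C3]  r_C2² + 24r_C2 − 180 = 0  ⇒  r_C2 = 6 (r>0 drops 1)

6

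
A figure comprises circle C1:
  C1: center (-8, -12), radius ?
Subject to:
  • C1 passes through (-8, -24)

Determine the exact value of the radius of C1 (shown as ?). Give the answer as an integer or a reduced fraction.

1. [C1∋P]  r_C1² − 144 = 0  ⇒  r_C1 = 12 (r>0 drops 1)

12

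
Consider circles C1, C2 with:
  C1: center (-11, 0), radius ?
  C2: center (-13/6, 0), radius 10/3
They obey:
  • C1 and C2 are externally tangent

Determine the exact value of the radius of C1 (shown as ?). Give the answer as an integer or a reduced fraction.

1. [ext C1·C2]  r_C1² + (20/3)r_C1 − 803/12 = 0  ⇒  r_C1 = 11/2 (r>0 drops 1)

11/2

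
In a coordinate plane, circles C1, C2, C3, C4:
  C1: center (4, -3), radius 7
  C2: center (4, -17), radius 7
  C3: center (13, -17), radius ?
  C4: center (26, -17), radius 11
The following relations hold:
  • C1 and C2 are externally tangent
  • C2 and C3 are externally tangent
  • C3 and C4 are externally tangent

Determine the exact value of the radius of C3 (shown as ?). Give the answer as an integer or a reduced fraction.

1. [ext C2·C3]  r_C3² + 14r_C3 − 32 = 0  ⇒  r_C3 = 2 (r>0 drops 1)
2. [ext C3·C4]  r_C3² + 22r_C3 − 48 = 0  ⇒  r_C3 = 2 (r>0 drops 1)

2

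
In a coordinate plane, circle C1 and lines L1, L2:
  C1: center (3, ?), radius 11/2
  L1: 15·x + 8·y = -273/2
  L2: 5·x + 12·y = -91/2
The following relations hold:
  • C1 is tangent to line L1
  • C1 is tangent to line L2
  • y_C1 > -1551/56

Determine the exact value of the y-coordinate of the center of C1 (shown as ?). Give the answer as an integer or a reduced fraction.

-11

1. [C1‖L1]  y_C1² + (363/8)y_C1 + 3025/8 = 0  ⇒  y_C1 = -275/8 or -11
2. [C1‖L2]  y_C1² + (121/12)y_C1 − 121/12 = 0  ⇒  y_C1 = -11 or 11/12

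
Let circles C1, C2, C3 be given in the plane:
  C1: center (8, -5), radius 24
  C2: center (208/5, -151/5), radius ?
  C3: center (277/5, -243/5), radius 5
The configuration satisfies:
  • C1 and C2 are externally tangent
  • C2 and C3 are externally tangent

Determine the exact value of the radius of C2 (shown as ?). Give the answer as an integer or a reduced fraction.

1. [ext C1·C2]  r_C2² + 48r_C2 − 1188 = 0  ⇒  r_C2 = 18 (r>0 drops 1)
2. [ext C2·C3]  r_C2² + 10r_C2 − 504 = 0  ⇒  r_C2 = 18 (r>0 drops 1)

18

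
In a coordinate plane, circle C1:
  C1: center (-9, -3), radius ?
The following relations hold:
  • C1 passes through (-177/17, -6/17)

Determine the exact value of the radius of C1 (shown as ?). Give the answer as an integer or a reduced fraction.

1. [C1∋P]  r_C1² − 9 = 0  ⇒  r_C1 = 3 (r>0 drops 1)

3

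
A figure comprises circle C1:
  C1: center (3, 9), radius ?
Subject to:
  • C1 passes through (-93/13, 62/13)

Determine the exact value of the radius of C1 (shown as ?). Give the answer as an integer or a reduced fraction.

1. [C1∋P]  r_C1² − 121 = 0  ⇒  r_C1 = 11 (r>0 drops 1)

11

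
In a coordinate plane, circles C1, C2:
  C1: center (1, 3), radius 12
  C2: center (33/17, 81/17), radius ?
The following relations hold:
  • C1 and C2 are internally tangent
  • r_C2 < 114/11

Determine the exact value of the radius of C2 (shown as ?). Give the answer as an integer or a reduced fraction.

1. [int C1,C2]  r_C2² − 24r_C2 + 140 = 0  ⇒  r_C2 = 10 or 14
2. given r_C2 < 114/11: keep 10

10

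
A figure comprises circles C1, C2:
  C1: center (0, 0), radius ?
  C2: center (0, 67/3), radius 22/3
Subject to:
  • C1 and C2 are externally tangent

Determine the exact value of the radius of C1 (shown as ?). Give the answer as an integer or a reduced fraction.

15

1. [ext C1·C2]  r_C1² + (44/3)r_C1 − 445 = 0  ⇒  r_C1 = 15 (r>0 drops 1)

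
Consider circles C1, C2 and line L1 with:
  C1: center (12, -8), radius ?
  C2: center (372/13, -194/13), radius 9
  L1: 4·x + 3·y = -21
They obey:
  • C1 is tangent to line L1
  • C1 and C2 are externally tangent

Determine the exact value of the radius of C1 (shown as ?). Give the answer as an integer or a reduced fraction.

9

1. [C1‖L1]  r_C1² − 81 = 0  ⇒  r_C1 = 9 (r>0 drops 1)
2. [ext C1·C2]  r_C1² + 18r_C1 − 243 = 0  ⇒  r_C1 = 9 (r>0 drops 1)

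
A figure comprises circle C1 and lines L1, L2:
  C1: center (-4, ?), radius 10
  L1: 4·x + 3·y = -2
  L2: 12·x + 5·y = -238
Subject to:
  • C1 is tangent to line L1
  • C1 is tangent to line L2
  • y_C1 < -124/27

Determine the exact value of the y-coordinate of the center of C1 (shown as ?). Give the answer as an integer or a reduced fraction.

1. [C1‖L1]  y_C1² − (28/3)y_C1 − 256 = 0  ⇒  y_C1 = -12 or 64/3
2. [C1‖L2]  y_C1² + 76y_C1 + 768 = 0  ⇒  y_C1 = -64 or -12

-12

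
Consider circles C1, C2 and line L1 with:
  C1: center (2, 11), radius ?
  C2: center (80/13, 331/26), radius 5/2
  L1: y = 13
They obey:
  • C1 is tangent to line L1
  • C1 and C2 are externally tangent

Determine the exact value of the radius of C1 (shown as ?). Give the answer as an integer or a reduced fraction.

2

1. [C1‖L1]  r_C1² − 4 = 0  ⇒  r_C1 = 2 (r>0 drops 1)
2. [ext C1·C2]  r_C1² + 5r_C1 − 14 = 0  ⇒  r_C1 = 2 (r>0 drops 1)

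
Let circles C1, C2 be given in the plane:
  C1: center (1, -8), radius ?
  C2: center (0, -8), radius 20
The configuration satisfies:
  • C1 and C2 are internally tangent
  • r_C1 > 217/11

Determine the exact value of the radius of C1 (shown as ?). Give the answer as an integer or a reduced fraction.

21

1. [int C1,C2]  r_C1² − 40r_C1 + 399 = 0  ⇒  r_C1 = 19 or 21
2. given r_C1 > 217/11: keep 21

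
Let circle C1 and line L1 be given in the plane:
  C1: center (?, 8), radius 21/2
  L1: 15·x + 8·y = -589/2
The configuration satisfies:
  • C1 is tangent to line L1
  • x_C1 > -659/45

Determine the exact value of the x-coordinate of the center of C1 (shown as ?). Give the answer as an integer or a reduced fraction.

1. [C1‖L1]  x_C1² + (239/5)x_C1 + 2148/5 = 0  ⇒  x_C1 = -179/5 or -12
2. given x_C1 > -659/45: keep -12

-12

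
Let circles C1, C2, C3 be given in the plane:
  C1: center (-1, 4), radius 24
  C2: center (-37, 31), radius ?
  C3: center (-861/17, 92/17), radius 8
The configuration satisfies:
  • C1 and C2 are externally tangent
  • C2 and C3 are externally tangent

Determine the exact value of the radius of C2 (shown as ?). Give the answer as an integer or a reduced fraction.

21

1. [ext C1·C2]  r_C2² + 48r_C2 − 1449 = 0  ⇒  r_C2 = 21 (r>0 drops 1)
2. [ext C2·C3]  r_C2² + 16r_C2 − 777 = 0  ⇒  r_C2 = 21 (r>0 drops 1)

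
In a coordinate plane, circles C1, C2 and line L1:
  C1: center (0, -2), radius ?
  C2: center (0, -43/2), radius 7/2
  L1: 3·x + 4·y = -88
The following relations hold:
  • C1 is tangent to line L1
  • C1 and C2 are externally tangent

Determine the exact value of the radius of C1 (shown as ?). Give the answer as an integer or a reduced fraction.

16

1. [C1‖L1]  r_C1² − 256 = 0  ⇒  r_C1 = 16 (r>0 drops 1)
2. [ext C1·C2]  r_C1² + 7r_C1 − 368 = 0  ⇒  r_C1 = 16 (r>0 drops 1)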